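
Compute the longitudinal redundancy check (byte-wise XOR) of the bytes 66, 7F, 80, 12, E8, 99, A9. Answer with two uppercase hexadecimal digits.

53

XOR the bytes together:
  start with 0x66
  0x66 ⊕ 0x7F = 0x19
  0x19 ⊕ 0x80 = 0x99
  0x99 ⊕ 0x12 = 0x8B
  0x8B ⊕ 0xE8 = 0x63
  0x63 ⊕ 0x99 = 0xFA
  0xFA ⊕ 0xA9 = 0x53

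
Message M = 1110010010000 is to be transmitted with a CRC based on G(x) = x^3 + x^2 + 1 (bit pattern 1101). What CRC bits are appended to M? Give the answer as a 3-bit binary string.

Append 3 zeros: 1110010010000000. Divide by 1101 (XOR where the leading bit is 1):
  pos 0: 1110 XOR 1101 = 0011
  pos 2: 1101 XOR 1101 = 0000
  pos 8: 1000 XOR 1101 = 0101
  pos 9: 1010 XOR 1101 = 0111
  pos 10: 1110 XOR 1101 = 0011
  pos 12: 1100 XOR 1101 = 0001
Remainder (last 3 bits) = 001. This is the CRC / FCS.

001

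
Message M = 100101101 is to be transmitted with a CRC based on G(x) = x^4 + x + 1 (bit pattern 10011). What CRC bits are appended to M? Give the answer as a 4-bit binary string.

0001

Append 4 zeros: 1001011010000. Divide by 10011 (XOR where the leading bit is 1):
  pos 0: 10010 XOR 10011 = 00001
  pos 4: 11101 XOR 10011 = 01110
  pos 5: 11100 XOR 10011 = 01111
  pos 6: 11110 XOR 10011 = 01101
  pos 7: 11010 XOR 10011 = 01001
  pos 8: 10010 XOR 10011 = 00001
Remainder (last 4 bits) = 0001. This is the CRC / FCS.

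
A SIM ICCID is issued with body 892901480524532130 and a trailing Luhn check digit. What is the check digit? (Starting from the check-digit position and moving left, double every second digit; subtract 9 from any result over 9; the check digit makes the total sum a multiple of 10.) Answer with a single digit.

0

Partial digits right→left: 0 3 1 2 3 5 4 2 5 0 8 4 1 0 9 2 9 8
Double every second digit counting from the check-digit position (so the 1st, 3rd, 5th, ... of the partial from the right).
  doubled (with −9 where >9): 0 2 6 8 1 7 2 9 9 → sum 44
  kept as-is: 3 2 5 2 0 4 0 2 8 → sum 26
Total = 44 + 26 = 70.
Check digit = (10 − (70 mod 10)) mod 10 = 0.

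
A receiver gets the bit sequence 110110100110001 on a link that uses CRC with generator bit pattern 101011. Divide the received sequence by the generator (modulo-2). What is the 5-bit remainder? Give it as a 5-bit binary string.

Modulo-2 division of 110110100110001 by 101011:
  pos 0: 110110 XOR 101011 = 011101
  pos 1: 111011 XOR 101011 = 010000
  pos 2: 100000 XOR 101011 = 001011
  pos 4: 101101 XOR 101011 = 000110
  pos 7: 110100 XOR 101011 = 011111
  pos 8: 111110 XOR 101011 = 010101
  pos 9: 101011 XOR 101011 = 000000
Remainder = 00000 (zero — the frame passes the CRC check).

00000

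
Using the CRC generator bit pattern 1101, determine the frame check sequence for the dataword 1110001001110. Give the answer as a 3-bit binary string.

011

Append 3 zeros: 1110001001110000. Divide by 1101 (XOR where the leading bit is 1):
  pos 0: 1110 XOR 1101 = 0011
  pos 2: 1100 XOR 1101 = 0001
  pos 5: 1100 XOR 1101 = 0001
  pos 8: 1111 XOR 1101 = 0010
  pos 10: 1000 XOR 1101 = 0101
  pos 11: 1010 XOR 1101 = 0111
  pos 12: 1110 XOR 1101 = 0011
Remainder (last 3 bits) = 011. This is the CRC / FCS.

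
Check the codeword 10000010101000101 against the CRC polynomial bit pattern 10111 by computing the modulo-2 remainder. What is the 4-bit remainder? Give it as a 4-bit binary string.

Modulo-2 division of 10000010101000101 by 10111:
  pos 0: 10000 XOR 10111 = 00111
  pos 2: 11101 XOR 10111 = 01010
  pos 3: 10100 XOR 10111 = 00011
  pos 6: 11101 XOR 10111 = 01010
  pos 7: 10100 XOR 10111 = 00011
  pos 10: 11001 XOR 10111 = 01110
  pos 11: 11100 XOR 10111 = 01011
  pos 12: 10111 XOR 10111 = 00000
Remainder = 0000 (zero — the frame passes the CRC check).

0000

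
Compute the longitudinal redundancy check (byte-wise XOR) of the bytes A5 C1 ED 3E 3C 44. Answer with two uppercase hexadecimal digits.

CF

XOR the bytes together:
  start with 0xA5
  0xA5 ⊕ 0xC1 = 0x64
  0x64 ⊕ 0xED = 0x89
  0x89 ⊕ 0x3E = 0xB7
  0xB7 ⊕ 0x3C = 0x8B
  0x8B ⊕ 0x44 = 0xCF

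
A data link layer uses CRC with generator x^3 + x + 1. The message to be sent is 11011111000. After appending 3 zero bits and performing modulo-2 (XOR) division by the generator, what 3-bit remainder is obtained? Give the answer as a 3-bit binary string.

011

Append 3 zeros: 11011111000000. Divide by 1011 (XOR where the leading bit is 1):
  pos 0: 1101 XOR 1011 = 0110
  pos 1: 1101 XOR 1011 = 0110
  pos 2: 1101 XOR 1011 = 0110
  pos 3: 1101 XOR 1011 = 0110
  pos 4: 1101 XOR 1011 = 0110
  pos 5: 1100 XOR 1011 = 0111
  pos 6: 1110 XOR 1011 = 0101
  pos 7: 1010 XOR 1011 = 0001
  pos 10: 1000 XOR 1011 = 0011
Remainder (last 3 bits) = 011. This is the CRC / FCS.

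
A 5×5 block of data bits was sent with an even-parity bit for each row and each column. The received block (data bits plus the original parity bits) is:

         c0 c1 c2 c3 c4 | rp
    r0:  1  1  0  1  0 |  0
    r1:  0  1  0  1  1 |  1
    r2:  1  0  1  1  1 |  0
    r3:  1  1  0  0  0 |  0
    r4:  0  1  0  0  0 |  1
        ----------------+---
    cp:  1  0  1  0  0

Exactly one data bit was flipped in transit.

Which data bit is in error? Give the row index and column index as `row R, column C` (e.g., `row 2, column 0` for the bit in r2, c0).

Recompute each row's even parity and compare to rp:
  r0: data parity 1, sent rp 0 → mismatch
  r1: data parity 1, sent rp 1 → ok
  r2: data parity 0, sent rp 0 → ok
  r3: data parity 0, sent rp 0 → ok
  r4: data parity 1, sent rp 1 → ok
Recompute each column's even parity and compare to cp:
  c0: data parity 1, sent cp 1 → ok
  c1: data parity 0, sent cp 0 → ok
  c2: data parity 1, sent cp 1 → ok
  c3: data parity 1, sent cp 0 → mismatch
  c4: data parity 0, sent cp 0 → ok
Exactly one row (r0) and one column (c3) fail → the flipped bit is at their intersection.

row 0, column 3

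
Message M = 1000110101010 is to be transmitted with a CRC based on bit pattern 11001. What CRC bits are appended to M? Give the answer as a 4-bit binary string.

0101

Append 4 zeros: 10001101010100000. Divide by 11001 (XOR where the leading bit is 1):
  pos 0: 10001 XOR 11001 = 01000
  pos 1: 10001 XOR 11001 = 01000
  pos 2: 10000 XOR 11001 = 01001
  pos 3: 10011 XOR 11001 = 01010
  pos 4: 10100 XOR 11001 = 01101
  pos 5: 11011 XOR 11001 = 00010
  pos 8: 10010 XOR 11001 = 01011
  pos 9: 10110 XOR 11001 = 01111
  pos 10: 11110 XOR 11001 = 00111
  pos 12: 11100 XOR 11001 = 00101
Remainder (last 4 bits) = 0101. This is the CRC / FCS.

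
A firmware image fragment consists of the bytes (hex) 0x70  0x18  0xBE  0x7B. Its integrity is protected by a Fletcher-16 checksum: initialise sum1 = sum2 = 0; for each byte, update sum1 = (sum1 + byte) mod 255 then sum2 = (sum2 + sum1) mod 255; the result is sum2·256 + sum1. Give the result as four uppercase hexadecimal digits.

Running sums (mod 255):
  after byte 0 (0x70): sum1=112, sum2=112
  after byte 1 (0x18): sum1=136, sum2=248
  after byte 2 (0xBE): sum1=71, sum2=64
  after byte 3 (0x7B): sum1=194, sum2=3
Checksum = sum2·256 + sum1 = 3·256 + 194 = 962 = 0x03C2.

03C2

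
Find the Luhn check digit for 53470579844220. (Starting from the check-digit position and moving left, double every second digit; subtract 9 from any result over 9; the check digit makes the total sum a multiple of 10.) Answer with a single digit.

Partial digits right→left: 0 2 2 4 4 8 9 7 5 0 7 4 3 5
Double every second digit counting from the check-digit position (so the 1st, 3rd, 5th, ... of the partial from the right).
  doubled (with −9 where >9): 0 4 8 9 1 5 6 → sum 33
  kept as-is: 2 4 8 7 0 4 5 → sum 30
Total = 33 + 30 = 63.
Check digit = (10 − (63 mod 10)) mod 10 = 7.

7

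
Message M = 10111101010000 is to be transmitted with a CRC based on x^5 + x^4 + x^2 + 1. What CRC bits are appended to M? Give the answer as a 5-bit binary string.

Append 5 zeros: 1011110101000000000. Divide by 110101 (XOR where the leading bit is 1):
  pos 0: 101111 XOR 110101 = 011010
  pos 1: 110100 XOR 110101 = 000001
  pos 6: 110100 XOR 110101 = 000001
  pos 11: 100000 XOR 110101 = 010101
  pos 12: 101010 XOR 110101 = 011111
  pos 13: 111110 XOR 110101 = 001011
Remainder (last 5 bits) = 01011. This is the CRC / FCS.

01011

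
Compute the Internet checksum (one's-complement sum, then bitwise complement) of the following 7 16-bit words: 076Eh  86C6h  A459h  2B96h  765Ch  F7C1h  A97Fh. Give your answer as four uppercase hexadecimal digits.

8A3D

One's-complement addition (fold any carry out of bit 15 back into bit 0):
  0x076E + 0x86C6 = 0x08E34
  0x8E34 + 0xA459 = 0x1328D → wrap carry → 0x328E
  0x328E + 0x2B96 = 0x05E24
  0x5E24 + 0x765C = 0x0D480
  0xD480 + 0xF7C1 = 0x1CC41 → wrap carry → 0xCC42
  0xCC42 + 0xA97F = 0x175C1 → wrap carry → 0x75C2
One's-complement sum = 0x75C2.
Checksum = ~0x75C2 & 0xFFFF = 0x8A3D.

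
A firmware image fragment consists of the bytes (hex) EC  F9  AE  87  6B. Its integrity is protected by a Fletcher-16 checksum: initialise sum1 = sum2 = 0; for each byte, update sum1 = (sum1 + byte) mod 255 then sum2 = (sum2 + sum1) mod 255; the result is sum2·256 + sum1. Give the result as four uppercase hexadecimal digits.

0F88

Running sums (mod 255):
  after byte 0 (EC): sum1=236, sum2=236
  after byte 1 (F9): sum1=230, sum2=211
  after byte 2 (AE): sum1=149, sum2=105
  after byte 3 (87): sum1=29, sum2=134
  after byte 4 (6B): sum1=136, sum2=15
Checksum = sum2·256 + sum1 = 15·256 + 136 = 3976 = 0x0F88.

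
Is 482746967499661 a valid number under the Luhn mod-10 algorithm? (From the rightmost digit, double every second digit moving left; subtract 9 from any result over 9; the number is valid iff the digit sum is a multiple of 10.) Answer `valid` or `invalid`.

valid

From the right, keep odd positions and double even positions (subtract 9 from any doubled value over 9):
  doubled (positions 2,4,...): 3 9 8 3 3 5 7 → sum 38
  kept (positions 1,3,...): 1 6 9 7 9 4 2 4 → sum 42
Total = 80.
80 mod 10 = 0, so the number is valid.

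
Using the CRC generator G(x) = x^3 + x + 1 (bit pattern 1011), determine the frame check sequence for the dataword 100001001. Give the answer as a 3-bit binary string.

Append 3 zeros: 100001001000. Divide by 1011 (XOR where the leading bit is 1):
  pos 0: 1000 XOR 1011 = 0011
  pos 2: 1101 XOR 1011 = 0110
  pos 3: 1100 XOR 1011 = 0111
  pos 4: 1110 XOR 1011 = 0101
  pos 5: 1011 XOR 1011 = 0000
Remainder (last 3 bits) = 000. This is the CRC / FCS.

000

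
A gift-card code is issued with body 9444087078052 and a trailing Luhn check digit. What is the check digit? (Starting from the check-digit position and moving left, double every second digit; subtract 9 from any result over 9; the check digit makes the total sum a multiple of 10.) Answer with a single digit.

Partial digits right→left: 2 5 0 8 7 0 7 8 0 4 4 4 9
Double every second digit counting from the check-digit position (so the 1st, 3rd, 5th, ... of the partial from the right).
  doubled (with −9 where >9): 4 0 5 5 0 8 9 → sum 31
  kept as-is: 5 8 0 8 4 4 → sum 29
Total = 31 + 29 = 60.
Check digit = (10 − (60 mod 10)) mod 10 = 0.

0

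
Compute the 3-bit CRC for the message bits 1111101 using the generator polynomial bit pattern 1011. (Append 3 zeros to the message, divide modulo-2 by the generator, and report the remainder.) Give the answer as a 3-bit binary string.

110

Append 3 zeros: 1111101000. Divide by 1011 (XOR where the leading bit is 1):
  pos 0: 1111 XOR 1011 = 0100
  pos 1: 1001 XOR 1011 = 0010
  pos 3: 1001 XOR 1011 = 0010
  pos 5: 1000 XOR 1011 = 0011
Remainder (last 3 bits) = 110. This is the CRC / FCS.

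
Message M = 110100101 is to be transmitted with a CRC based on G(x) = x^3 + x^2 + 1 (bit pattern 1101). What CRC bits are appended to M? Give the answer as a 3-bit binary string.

Append 3 zeros: 110100101000. Divide by 1101 (XOR where the leading bit is 1):
  pos 0: 1101 XOR 1101 = 0000
  pos 6: 1010 XOR 1101 = 0111
  pos 7: 1110 XOR 1101 = 0011
Remainder (last 3 bits) = 110. This is the CRC / FCS.

110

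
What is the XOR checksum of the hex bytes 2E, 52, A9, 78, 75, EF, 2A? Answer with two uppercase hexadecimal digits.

1D

XOR the bytes together:
  start with 0x2E
  0x2E ⊕ 0x52 = 0x7C
  0x7C ⊕ 0xA9 = 0xD5
  0xD5 ⊕ 0x78 = 0xAD
  0xAD ⊕ 0x75 = 0xD8
  0xD8 ⊕ 0xEF = 0x37
  0x37 ⊕ 0x2A = 0x1D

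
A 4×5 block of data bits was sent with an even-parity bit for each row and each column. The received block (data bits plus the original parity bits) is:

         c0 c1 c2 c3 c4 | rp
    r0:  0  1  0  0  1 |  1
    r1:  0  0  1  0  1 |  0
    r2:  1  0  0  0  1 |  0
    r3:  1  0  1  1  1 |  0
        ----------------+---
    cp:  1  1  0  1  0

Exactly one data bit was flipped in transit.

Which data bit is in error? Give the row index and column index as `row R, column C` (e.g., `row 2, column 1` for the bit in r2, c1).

row 0, column 0

Recompute each row's even parity and compare to rp:
  r0: data parity 0, sent rp 1 → mismatch
  r1: data parity 0, sent rp 0 → ok
  r2: data parity 0, sent rp 0 → ok
  r3: data parity 0, sent rp 0 → ok
Recompute each column's even parity and compare to cp:
  c0: data parity 0, sent cp 1 → mismatch
  c1: data parity 1, sent cp 1 → ok
  c2: data parity 0, sent cp 0 → ok
  c3: data parity 1, sent cp 1 → ok
  c4: data parity 0, sent cp 0 → ok
Exactly one row (r0) and one column (c0) fail → the flipped bit is at their intersection.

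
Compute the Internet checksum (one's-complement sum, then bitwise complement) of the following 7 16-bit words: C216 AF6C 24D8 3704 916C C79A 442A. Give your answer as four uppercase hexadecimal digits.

One's-complement addition (fold any carry out of bit 15 back into bit 0):
  0xC216 + 0xAF6C = 0x17182 → wrap carry → 0x7183
  0x7183 + 0x24D8 = 0x0965B
  0x965B + 0x3704 = 0x0CD5F
  0xCD5F + 0x916C = 0x15ECB → wrap carry → 0x5ECC
  0x5ECC + 0xC79A = 0x12666 → wrap carry → 0x2667
  0x2667 + 0x442A = 0x06A91
One's-complement sum = 0x6A91.
Checksum = ~0x6A91 & 0xFFFF = 0x956E.

956E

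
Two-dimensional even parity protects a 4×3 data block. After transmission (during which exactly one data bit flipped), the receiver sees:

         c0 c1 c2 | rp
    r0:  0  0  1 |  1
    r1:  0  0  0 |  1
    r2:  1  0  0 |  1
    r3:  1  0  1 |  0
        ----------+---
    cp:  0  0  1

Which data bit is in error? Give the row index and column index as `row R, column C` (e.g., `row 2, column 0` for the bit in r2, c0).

Recompute each row's even parity and compare to rp:
  r0: data parity 1, sent rp 1 → ok
  r1: data parity 0, sent rp 1 → mismatch
  r2: data parity 1, sent rp 1 → ok
  r3: data parity 0, sent rp 0 → ok
Recompute each column's even parity and compare to cp:
  c0: data parity 0, sent cp 0 → ok
  c1: data parity 0, sent cp 0 → ok
  c2: data parity 0, sent cp 1 → mismatch
Exactly one row (r1) and one column (c2) fail → the flipped bit is at their intersection.

row 1, column 2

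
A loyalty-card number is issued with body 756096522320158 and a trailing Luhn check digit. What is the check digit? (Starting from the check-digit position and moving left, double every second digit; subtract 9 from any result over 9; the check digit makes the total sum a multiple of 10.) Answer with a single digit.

4

Partial digits right→left: 8 5 1 0 2 3 2 2 5 6 9 0 6 5 7
Double every second digit counting from the check-digit position (so the 1st, 3rd, 5th, ... of the partial from the right).
  doubled (with −9 where >9): 7 2 4 4 1 9 3 5 → sum 35
  kept as-is: 5 0 3 2 6 0 5 → sum 21
Total = 35 + 21 = 56.
Check digit = (10 − (56 mod 10)) mod 10 = 4.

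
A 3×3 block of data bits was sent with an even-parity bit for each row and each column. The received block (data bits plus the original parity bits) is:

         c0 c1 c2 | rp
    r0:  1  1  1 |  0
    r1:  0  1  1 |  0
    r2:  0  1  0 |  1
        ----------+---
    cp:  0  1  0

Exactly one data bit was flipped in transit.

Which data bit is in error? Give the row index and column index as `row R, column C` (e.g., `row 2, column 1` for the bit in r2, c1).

row 0, column 0

Recompute each row's even parity and compare to rp:
  r0: data parity 1, sent rp 0 → mismatch
  r1: data parity 0, sent rp 0 → ok
  r2: data parity 1, sent rp 1 → ok
Recompute each column's even parity and compare to cp:
  c0: data parity 1, sent cp 0 → mismatch
  c1: data parity 1, sent cp 1 → ok
  c2: data parity 0, sent cp 0 → ok
Exactly one row (r0) and one column (c0) fail → the flipped bit is at their intersection.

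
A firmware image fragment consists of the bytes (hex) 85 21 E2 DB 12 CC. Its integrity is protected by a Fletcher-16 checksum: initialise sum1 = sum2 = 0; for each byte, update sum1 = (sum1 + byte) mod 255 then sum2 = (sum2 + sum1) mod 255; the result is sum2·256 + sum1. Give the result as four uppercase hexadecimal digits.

Running sums (mod 255):
  after byte 0 (85): sum1=133, sum2=133
  after byte 1 (21): sum1=166, sum2=44
  after byte 2 (E2): sum1=137, sum2=181
  after byte 3 (DB): sum1=101, sum2=27
  after byte 4 (12): sum1=119, sum2=146
  after byte 5 (CC): sum1=68, sum2=214
Checksum = sum2·256 + sum1 = 214·256 + 68 = 54852 = 0xD644.

D644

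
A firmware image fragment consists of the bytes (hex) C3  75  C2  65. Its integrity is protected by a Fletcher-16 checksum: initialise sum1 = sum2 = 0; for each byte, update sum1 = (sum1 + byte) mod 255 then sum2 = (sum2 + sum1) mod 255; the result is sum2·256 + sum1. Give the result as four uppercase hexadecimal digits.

5A61

Running sums (mod 255):
  after byte 0 (C3): sum1=195, sum2=195
  after byte 1 (75): sum1=57, sum2=252
  after byte 2 (C2): sum1=251, sum2=248
  after byte 3 (65): sum1=97, sum2=90
Checksum = sum2·256 + sum1 = 90·256 + 97 = 23137 = 0x5A61.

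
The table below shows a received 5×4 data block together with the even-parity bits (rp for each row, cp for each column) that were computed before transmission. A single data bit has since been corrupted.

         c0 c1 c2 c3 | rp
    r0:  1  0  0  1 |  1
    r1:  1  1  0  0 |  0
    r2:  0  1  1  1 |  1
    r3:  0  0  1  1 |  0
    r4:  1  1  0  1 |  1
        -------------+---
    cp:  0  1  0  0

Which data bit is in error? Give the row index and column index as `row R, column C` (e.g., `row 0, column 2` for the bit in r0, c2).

Recompute each row's even parity and compare to rp:
  r0: data parity 0, sent rp 1 → mismatch
  r1: data parity 0, sent rp 0 → ok
  r2: data parity 1, sent rp 1 → ok
  r3: data parity 0, sent rp 0 → ok
  r4: data parity 1, sent rp 1 → ok
Recompute each column's even parity and compare to cp:
  c0: data parity 1, sent cp 0 → mismatch
  c1: data parity 1, sent cp 1 → ok
  c2: data parity 0, sent cp 0 → ok
  c3: data parity 0, sent cp 0 → ok
Exactly one row (r0) and one column (c0) fail → the flipped bit is at their intersection.

row 0, column 0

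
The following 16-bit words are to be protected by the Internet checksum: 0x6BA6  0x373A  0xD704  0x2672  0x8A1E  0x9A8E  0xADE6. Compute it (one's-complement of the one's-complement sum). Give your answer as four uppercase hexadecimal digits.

One's-complement addition (fold any carry out of bit 15 back into bit 0):
  0x6BA6 + 0x373A = 0x0A2E0
  0xA2E0 + 0xD704 = 0x179E4 → wrap carry → 0x79E5
  0x79E5 + 0x2672 = 0x0A057
  0xA057 + 0x8A1E = 0x12A75 → wrap carry → 0x2A76
  0x2A76 + 0x9A8E = 0x0C504
  0xC504 + 0xADE6 = 0x172EA → wrap carry → 0x72EB
One's-complement sum = 0x72EB.
Checksum = ~0x72EB & 0xFFFF = 0x8D14.

8D14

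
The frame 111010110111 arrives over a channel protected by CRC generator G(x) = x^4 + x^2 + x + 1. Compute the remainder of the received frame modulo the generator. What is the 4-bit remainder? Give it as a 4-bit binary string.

0100

Modulo-2 division of 111010110111 by 10111:
  pos 0: 11101 XOR 10111 = 01010
  pos 1: 10100 XOR 10111 = 00011
  pos 4: 11110 XOR 10111 = 01001
  pos 5: 10011 XOR 10111 = 00100
  pos 7: 10011 XOR 10111 = 00100
Remainder = 0100 (nonzero — an error is detected).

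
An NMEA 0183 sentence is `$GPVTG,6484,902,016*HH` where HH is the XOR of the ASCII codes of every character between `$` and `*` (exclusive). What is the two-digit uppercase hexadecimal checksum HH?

XOR the ASCII codes of the payload characters:
  'G' = 0x47 → acc = 0x47
  'P' = 0x50 → acc = 0x17
  'V' = 0x56 → acc = 0x41
  'T' = 0x54 → acc = 0x15
  'G' = 0x47 → acc = 0x52
  ',' = 0x2C → acc = 0x7E
  '6' = 0x36 → acc = 0x48
  '4' = 0x34 → acc = 0x7C
  '8' = 0x38 → acc = 0x44
  '4' = 0x34 → acc = 0x70
  ',' = 0x2C → acc = 0x5C
  '9' = 0x39 → acc = 0x65
  '0' = 0x30 → acc = 0x55
  '2' = 0x32 → acc = 0x67
  ',' = 0x2C → acc = 0x4B
  '0' = 0x30 → acc = 0x7B
  '1' = 0x31 → acc = 0x4A
  '6' = 0x36 → acc = 0x7C
Checksum = 0x7C.

7C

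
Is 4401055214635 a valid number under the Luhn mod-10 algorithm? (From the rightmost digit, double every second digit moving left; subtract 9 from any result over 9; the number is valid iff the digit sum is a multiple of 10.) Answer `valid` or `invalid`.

valid

From the right, keep odd positions and double even positions (subtract 9 from any doubled value over 9):
  doubled (positions 2,4,...): 6 8 4 1 2 8 → sum 29
  kept (positions 1,3,...): 5 6 1 5 0 0 4 → sum 21
Total = 50.
50 mod 10 = 0, so the number is valid.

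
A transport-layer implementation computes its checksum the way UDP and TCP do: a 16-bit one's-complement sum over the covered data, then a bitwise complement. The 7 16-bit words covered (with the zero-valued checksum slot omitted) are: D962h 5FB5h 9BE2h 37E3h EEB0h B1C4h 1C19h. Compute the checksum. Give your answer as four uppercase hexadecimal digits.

One's-complement addition (fold any carry out of bit 15 back into bit 0):
  0xD962 + 0x5FB5 = 0x13917 → wrap carry → 0x3918
  0x3918 + 0x9BE2 = 0x0D4FA
  0xD4FA + 0x37E3 = 0x10CDD → wrap carry → 0x0CDE
  0x0CDE + 0xEEB0 = 0x0FB8E
  0xFB8E + 0xB1C4 = 0x1AD52 → wrap carry → 0xAD53
  0xAD53 + 0x1C19 = 0x0C96C
One's-complement sum = 0xC96C.
Checksum = ~0xC96C & 0xFFFF = 0x3693.

3693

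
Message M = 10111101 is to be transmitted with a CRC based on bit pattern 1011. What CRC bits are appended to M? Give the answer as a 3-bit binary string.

Append 3 zeros: 10111101000. Divide by 1011 (XOR where the leading bit is 1):
  pos 0: 1011 XOR 1011 = 0000
  pos 4: 1101 XOR 1011 = 0110
  pos 5: 1100 XOR 1011 = 0111
  pos 6: 1110 XOR 1011 = 0101
  pos 7: 1010 XOR 1011 = 0001
Remainder (last 3 bits) = 001. This is the CRC / FCS.

001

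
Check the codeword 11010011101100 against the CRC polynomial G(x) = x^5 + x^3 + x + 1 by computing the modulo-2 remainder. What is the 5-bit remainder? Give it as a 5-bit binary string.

00000

Modulo-2 division of 11010011101100 by 101011:
  pos 0: 110100 XOR 101011 = 011111
  pos 1: 111111 XOR 101011 = 010100
  pos 2: 101001 XOR 101011 = 000010
  pos 6: 101011 XOR 101011 = 000000
Remainder = 00000 (zero — the frame passes the CRC check).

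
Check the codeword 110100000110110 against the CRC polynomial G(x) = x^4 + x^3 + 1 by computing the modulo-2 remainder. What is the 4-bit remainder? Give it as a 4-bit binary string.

0011

Modulo-2 division of 110100000110110 by 11001:
  pos 0: 11010 XOR 11001 = 00011
  pos 3: 11000 XOR 11001 = 00001
  pos 7: 10110 XOR 11001 = 01111
  pos 8: 11111 XOR 11001 = 00110
  pos 10: 11010 XOR 11001 = 00011
Remainder = 0011 (nonzero — an error is detected).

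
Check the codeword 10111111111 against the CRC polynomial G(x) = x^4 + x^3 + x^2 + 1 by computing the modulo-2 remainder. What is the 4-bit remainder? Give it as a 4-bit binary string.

Modulo-2 division of 10111111111 by 11101:
  pos 0: 10111 XOR 11101 = 01010
  pos 1: 10101 XOR 11101 = 01000
  pos 2: 10001 XOR 11101 = 01100
  pos 3: 11001 XOR 11101 = 00100
  pos 5: 10011 XOR 11101 = 01110
  pos 6: 11101 XOR 11101 = 00000
Remainder = 0000 (zero — the frame passes the CRC check).

0000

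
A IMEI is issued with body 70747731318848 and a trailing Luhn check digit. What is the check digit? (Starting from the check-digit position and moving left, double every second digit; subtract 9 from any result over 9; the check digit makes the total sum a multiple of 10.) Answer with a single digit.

Partial digits right→left: 8 4 8 8 1 3 1 3 7 7 4 7 0 7
Double every second digit counting from the check-digit position (so the 1st, 3rd, 5th, ... of the partial from the right).
  doubled (with −9 where >9): 7 7 2 2 5 8 0 → sum 31
  kept as-is: 4 8 3 3 7 7 7 → sum 39
Total = 31 + 39 = 70.
Check digit = (10 − (70 mod 10)) mod 10 = 0.

0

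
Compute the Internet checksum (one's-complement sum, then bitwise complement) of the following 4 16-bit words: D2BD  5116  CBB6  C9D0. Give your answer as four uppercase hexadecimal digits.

One's-complement addition (fold any carry out of bit 15 back into bit 0):
  0xD2BD + 0x5116 = 0x123D3 → wrap carry → 0x23D4
  0x23D4 + 0xCBB6 = 0x0EF8A
  0xEF8A + 0xC9D0 = 0x1B95A → wrap carry → 0xB95B
One's-complement sum = 0xB95B.
Checksum = ~0xB95B & 0xFFFF = 0x46A4.

46A4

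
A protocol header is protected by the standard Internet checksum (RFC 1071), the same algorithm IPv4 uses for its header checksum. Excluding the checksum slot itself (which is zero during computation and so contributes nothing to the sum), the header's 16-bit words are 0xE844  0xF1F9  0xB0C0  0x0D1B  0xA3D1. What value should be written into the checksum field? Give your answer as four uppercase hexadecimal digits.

C413

One's-complement addition (fold any carry out of bit 15 back into bit 0):
  0xE844 + 0xF1F9 = 0x1DA3D → wrap carry → 0xDA3E
  0xDA3E + 0xB0C0 = 0x18AFE → wrap carry → 0x8AFF
  0x8AFF + 0x0D1B = 0x0981A
  0x981A + 0xA3D1 = 0x13BEB → wrap carry → 0x3BEC
One's-complement sum = 0x3BEC.
Checksum = ~0x3BEC & 0xFFFF = 0xC413.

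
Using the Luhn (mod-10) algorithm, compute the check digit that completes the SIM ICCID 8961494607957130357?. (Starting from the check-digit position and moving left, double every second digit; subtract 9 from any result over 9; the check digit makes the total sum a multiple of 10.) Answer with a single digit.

Partial digits right→left: 7 5 3 0 3 1 7 5 9 7 0 6 4 9 4 1 6 9 8
Double every second digit counting from the check-digit position (so the 1st, 3rd, 5th, ... of the partial from the right).
  doubled (with −9 where >9): 5 6 6 5 9 0 8 8 3 7 → sum 57
  kept as-is: 5 0 1 5 7 6 9 1 9 → sum 43
Total = 57 + 43 = 100.
Check digit = (10 − (100 mod 10)) mod 10 = 0.

0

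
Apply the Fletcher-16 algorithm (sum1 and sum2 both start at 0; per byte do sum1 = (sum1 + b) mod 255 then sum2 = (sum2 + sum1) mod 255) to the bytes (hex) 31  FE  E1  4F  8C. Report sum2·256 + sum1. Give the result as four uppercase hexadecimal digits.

C2ED

Running sums (mod 255):
  after byte 0 (31): sum1=49, sum2=49
  after byte 1 (FE): sum1=48, sum2=97
  after byte 2 (E1): sum1=18, sum2=115
  after byte 3 (4F): sum1=97, sum2=212
  after byte 4 (8C): sum1=237, sum2=194
Checksum = sum2·256 + sum1 = 194·256 + 237 = 49901 = 0xC2ED.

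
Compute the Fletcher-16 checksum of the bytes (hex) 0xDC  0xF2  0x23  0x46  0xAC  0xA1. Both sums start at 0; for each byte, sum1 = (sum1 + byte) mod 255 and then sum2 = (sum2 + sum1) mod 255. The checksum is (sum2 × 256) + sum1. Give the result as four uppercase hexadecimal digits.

Running sums (mod 255):
  after byte 0 (0xDC): sum1=220, sum2=220
  after byte 1 (0xF2): sum1=207, sum2=172
  after byte 2 (0x23): sum1=242, sum2=159
  after byte 3 (0x46): sum1=57, sum2=216
  after byte 4 (0xAC): sum1=229, sum2=190
  after byte 5 (0xA1): sum1=135, sum2=70
Checksum = sum2·256 + sum1 = 70·256 + 135 = 18055 = 0x4687.

4687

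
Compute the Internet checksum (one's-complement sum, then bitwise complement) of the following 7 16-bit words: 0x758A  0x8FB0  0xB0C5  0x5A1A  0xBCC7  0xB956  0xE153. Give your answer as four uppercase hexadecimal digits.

9872

One's-complement addition (fold any carry out of bit 15 back into bit 0):
  0x758A + 0x8FB0 = 0x1053A → wrap carry → 0x053B
  0x053B + 0xB0C5 = 0x0B600
  0xB600 + 0x5A1A = 0x1101A → wrap carry → 0x101B
  0x101B + 0xBCC7 = 0x0CCE2
  0xCCE2 + 0xB956 = 0x18638 → wrap carry → 0x8639
  0x8639 + 0xE153 = 0x1678C → wrap carry → 0x678D
One's-complement sum = 0x678D.
Checksum = ~0x678D & 0xFFFF = 0x9872.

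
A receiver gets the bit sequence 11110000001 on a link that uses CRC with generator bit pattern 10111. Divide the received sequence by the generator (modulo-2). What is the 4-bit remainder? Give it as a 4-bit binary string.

1110

Modulo-2 division of 11110000001 by 10111:
  pos 0: 11110 XOR 10111 = 01001
  pos 1: 10010 XOR 10111 = 00101
  pos 3: 10100 XOR 10111 = 00011
  pos 6: 11001 XOR 10111 = 01110
Remainder = 1110 (nonzero — an error is detected).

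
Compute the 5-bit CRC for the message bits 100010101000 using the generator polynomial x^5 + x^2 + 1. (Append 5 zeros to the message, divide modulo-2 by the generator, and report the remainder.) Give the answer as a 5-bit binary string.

01001

Append 5 zeros: 10001010100000000. Divide by 100101 (XOR where the leading bit is 1):
  pos 0: 100010 XOR 100101 = 000111
  pos 3: 111101 XOR 100101 = 011000
  pos 4: 110000 XOR 100101 = 010101
  pos 5: 101010 XOR 100101 = 001111
  pos 7: 111100 XOR 100101 = 011001
  pos 8: 110010 XOR 100101 = 010111
  pos 9: 101110 XOR 100101 = 001011
  pos 11: 101100 XOR 100101 = 001001
Remainder (last 5 bits) = 01001. This is the CRC / FCS.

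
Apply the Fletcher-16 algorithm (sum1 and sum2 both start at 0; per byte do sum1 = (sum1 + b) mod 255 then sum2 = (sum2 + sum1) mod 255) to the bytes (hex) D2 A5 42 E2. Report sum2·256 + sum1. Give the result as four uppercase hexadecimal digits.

A39D

Running sums (mod 255):
  after byte 0 (D2): sum1=210, sum2=210
  after byte 1 (A5): sum1=120, sum2=75
  after byte 2 (42): sum1=186, sum2=6
  after byte 3 (E2): sum1=157, sum2=163
Checksum = sum2·256 + sum1 = 163·256 + 157 = 41885 = 0xA39D.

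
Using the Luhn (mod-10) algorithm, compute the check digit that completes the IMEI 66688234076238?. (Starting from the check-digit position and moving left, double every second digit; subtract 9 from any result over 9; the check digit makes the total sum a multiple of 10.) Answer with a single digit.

0

Partial digits right→left: 8 3 2 6 7 0 4 3 2 8 8 6 6 6
Double every second digit counting from the check-digit position (so the 1st, 3rd, 5th, ... of the partial from the right).
  doubled (with −9 where >9): 7 4 5 8 4 7 3 → sum 38
  kept as-is: 3 6 0 3 8 6 6 → sum 32
Total = 38 + 32 = 70.
Check digit = (10 − (70 mod 10)) mod 10 = 0.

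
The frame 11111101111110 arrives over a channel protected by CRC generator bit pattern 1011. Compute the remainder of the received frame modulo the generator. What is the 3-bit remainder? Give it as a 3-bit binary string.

Modulo-2 division of 11111101111110 by 1011:
  pos 0: 1111 XOR 1011 = 0100
  pos 1: 1001 XOR 1011 = 0010
  pos 3: 1010 XOR 1011 = 0001
  pos 6: 1111 XOR 1011 = 0100
  pos 7: 1001 XOR 1011 = 0010
  pos 9: 1011 XOR 1011 = 0000
Remainder = 000 (zero — the frame passes the CRC check).

000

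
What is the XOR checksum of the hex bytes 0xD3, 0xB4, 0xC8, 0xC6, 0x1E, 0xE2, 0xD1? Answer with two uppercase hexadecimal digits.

44

XOR the bytes together:
  start with 0xD3
  0xD3 ⊕ 0xB4 = 0x67
  0x67 ⊕ 0xC8 = 0xAF
  0xAF ⊕ 0xC6 = 0x69
  0x69 ⊕ 0x1E = 0x77
  0x77 ⊕ 0xE2 = 0x95
  0x95 ⊕ 0xD1 = 0x44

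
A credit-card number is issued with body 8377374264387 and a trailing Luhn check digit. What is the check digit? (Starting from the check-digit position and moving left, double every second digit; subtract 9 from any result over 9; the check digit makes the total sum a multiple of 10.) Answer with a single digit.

Partial digits right→left: 7 8 3 4 6 2 4 7 3 7 7 3 8
Double every second digit counting from the check-digit position (so the 1st, 3rd, 5th, ... of the partial from the right).
  doubled (with −9 where >9): 5 6 3 8 6 5 7 → sum 40
  kept as-is: 8 4 2 7 7 3 → sum 31
Total = 40 + 31 = 71.
Check digit = (10 − (71 mod 10)) mod 10 = 9.

9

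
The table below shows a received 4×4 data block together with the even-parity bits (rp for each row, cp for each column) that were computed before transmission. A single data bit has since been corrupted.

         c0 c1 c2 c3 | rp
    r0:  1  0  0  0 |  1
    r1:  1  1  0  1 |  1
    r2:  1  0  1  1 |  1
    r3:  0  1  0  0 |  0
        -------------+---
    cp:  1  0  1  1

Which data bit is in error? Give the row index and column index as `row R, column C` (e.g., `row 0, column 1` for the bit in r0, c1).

Recompute each row's even parity and compare to rp:
  r0: data parity 1, sent rp 1 → ok
  r1: data parity 1, sent rp 1 → ok
  r2: data parity 1, sent rp 1 → ok
  r3: data parity 1, sent rp 0 → mismatch
Recompute each column's even parity and compare to cp:
  c0: data parity 1, sent cp 1 → ok
  c1: data parity 0, sent cp 0 → ok
  c2: data parity 1, sent cp 1 → ok
  c3: data parity 0, sent cp 1 → mismatch
Exactly one row (r3) and one column (c3) fail → the flipped bit is at their intersection.

row 3, column 3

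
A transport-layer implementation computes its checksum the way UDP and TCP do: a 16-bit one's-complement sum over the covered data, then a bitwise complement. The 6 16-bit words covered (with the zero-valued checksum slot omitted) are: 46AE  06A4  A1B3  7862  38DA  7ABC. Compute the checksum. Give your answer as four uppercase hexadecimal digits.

E500

One's-complement addition (fold any carry out of bit 15 back into bit 0):
  0x46AE + 0x06A4 = 0x04D52
  0x4D52 + 0xA1B3 = 0x0EF05
  0xEF05 + 0x7862 = 0x16767 → wrap carry → 0x6768
  0x6768 + 0x38DA = 0x0A042
  0xA042 + 0x7ABC = 0x11AFE → wrap carry → 0x1AFF
One's-complement sum = 0x1AFF.
Checksum = ~0x1AFF & 0xFFFF = 0xE500.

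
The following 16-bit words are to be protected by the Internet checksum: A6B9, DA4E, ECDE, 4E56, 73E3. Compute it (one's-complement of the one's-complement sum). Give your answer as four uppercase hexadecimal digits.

CFDE

One's-complement addition (fold any carry out of bit 15 back into bit 0):
  0xA6B9 + 0xDA4E = 0x18107 → wrap carry → 0x8108
  0x8108 + 0xECDE = 0x16DE6 → wrap carry → 0x6DE7
  0x6DE7 + 0x4E56 = 0x0BC3D
  0xBC3D + 0x73E3 = 0x13020 → wrap carry → 0x3021
One's-complement sum = 0x3021.
Checksum = ~0x3021 & 0xFFFF = 0xCFDE.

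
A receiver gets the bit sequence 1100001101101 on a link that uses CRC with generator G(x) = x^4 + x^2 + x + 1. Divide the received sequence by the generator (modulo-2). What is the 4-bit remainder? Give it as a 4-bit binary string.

Modulo-2 division of 1100001101101 by 10111:
  pos 0: 11000 XOR 10111 = 01111
  pos 1: 11110 XOR 10111 = 01001
  pos 2: 10011 XOR 10111 = 00100
  pos 4: 10010 XOR 10111 = 00101
  pos 6: 10111 XOR 10111 = 00000
Remainder = 0001 (nonzero — an error is detected).

0001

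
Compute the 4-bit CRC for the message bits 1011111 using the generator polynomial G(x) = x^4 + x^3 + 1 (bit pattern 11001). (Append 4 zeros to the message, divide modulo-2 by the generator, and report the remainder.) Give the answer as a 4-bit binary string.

Append 4 zeros: 10111110000. Divide by 11001 (XOR where the leading bit is 1):
  pos 0: 10111 XOR 11001 = 01110
  pos 1: 11101 XOR 11001 = 00100
  pos 3: 10010 XOR 11001 = 01011
  pos 4: 10110 XOR 11001 = 01111
  pos 5: 11110 XOR 11001 = 00111
Remainder (last 4 bits) = 1110. This is the CRC / FCS.

1110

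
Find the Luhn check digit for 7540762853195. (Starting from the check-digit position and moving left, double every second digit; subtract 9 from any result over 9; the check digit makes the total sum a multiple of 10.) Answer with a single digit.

3

Partial digits right→left: 5 9 1 3 5 8 2 6 7 0 4 5 7
Double every second digit counting from the check-digit position (so the 1st, 3rd, 5th, ... of the partial from the right).
  doubled (with −9 where >9): 1 2 1 4 5 8 5 → sum 26
  kept as-is: 9 3 8 6 0 5 → sum 31
Total = 26 + 31 = 57.
Check digit = (10 − (57 mod 10)) mod 10 = 3.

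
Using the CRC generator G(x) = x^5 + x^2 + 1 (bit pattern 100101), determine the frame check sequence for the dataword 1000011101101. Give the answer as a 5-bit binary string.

10111

Append 5 zeros: 100001110110100000. Divide by 100101 (XOR where the leading bit is 1):
  pos 0: 100001 XOR 100101 = 000100
  pos 3: 100110 XOR 100101 = 000011
  pos 7: 111101 XOR 100101 = 011000
  pos 8: 110000 XOR 100101 = 010101
  pos 9: 101010 XOR 100101 = 001111
  pos 11: 111100 XOR 100101 = 011001
  pos 12: 110010 XOR 100101 = 010111
Remainder (last 5 bits) = 10111. This is the CRC / FCS.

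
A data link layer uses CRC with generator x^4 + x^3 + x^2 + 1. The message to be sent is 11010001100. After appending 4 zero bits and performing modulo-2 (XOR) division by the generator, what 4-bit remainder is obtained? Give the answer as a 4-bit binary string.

1101

Append 4 zeros: 110100011000000. Divide by 11101 (XOR where the leading bit is 1):
  pos 0: 11010 XOR 11101 = 00111
  pos 2: 11100 XOR 11101 = 00001
  pos 6: 11100 XOR 11101 = 00001
  pos 10: 10000 XOR 11101 = 01101
Remainder (last 4 bits) = 1101. This is the CRC / FCS.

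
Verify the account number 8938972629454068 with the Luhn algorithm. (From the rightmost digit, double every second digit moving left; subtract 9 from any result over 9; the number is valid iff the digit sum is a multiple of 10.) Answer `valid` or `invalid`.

invalid

From the right, keep odd positions and double even positions (subtract 9 from any doubled value over 9):
  doubled (positions 2,4,...): 3 8 8 4 4 9 6 7 → sum 49
  kept (positions 1,3,...): 8 0 5 9 6 7 8 9 → sum 52
Total = 101.
101 mod 10 = 1, so the number is invalid.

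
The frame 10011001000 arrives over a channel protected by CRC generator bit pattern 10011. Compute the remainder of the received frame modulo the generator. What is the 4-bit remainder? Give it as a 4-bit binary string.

1000

Modulo-2 division of 10011001000 by 10011:
  pos 0: 10011 XOR 10011 = 00000
Remainder = 1000 (nonzero — an error is detected).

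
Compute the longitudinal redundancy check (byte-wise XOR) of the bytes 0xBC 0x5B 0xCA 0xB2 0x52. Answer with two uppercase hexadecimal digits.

CD

XOR the bytes together:
  start with 0xBC
  0xBC ⊕ 0x5B = 0xE7
  0xE7 ⊕ 0xCA = 0x2D
  0x2D ⊕ 0xB2 = 0x9F
  0x9F ⊕ 0x52 = 0xCD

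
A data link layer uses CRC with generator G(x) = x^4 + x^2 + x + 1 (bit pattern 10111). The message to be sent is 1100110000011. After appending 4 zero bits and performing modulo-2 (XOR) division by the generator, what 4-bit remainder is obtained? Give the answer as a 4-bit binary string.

Append 4 zeros: 11001100000110000. Divide by 10111 (XOR where the leading bit is 1):
  pos 0: 11001 XOR 10111 = 01110
  pos 1: 11101 XOR 10111 = 01010
  pos 2: 10100 XOR 10111 = 00011
  pos 5: 11000 XOR 10111 = 01111
  pos 6: 11110 XOR 10111 = 01001
  pos 7: 10011 XOR 10111 = 00100
  pos 9: 10010 XOR 10111 = 00101
  pos 11: 10100 XOR 10111 = 00011
Remainder (last 4 bits) = 0110. This is the CRC / FCS.

0110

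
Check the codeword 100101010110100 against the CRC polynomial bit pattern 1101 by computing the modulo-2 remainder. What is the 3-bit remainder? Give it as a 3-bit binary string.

Modulo-2 division of 100101010110100 by 1101:
  pos 0: 1001 XOR 1101 = 0100
  pos 1: 1000 XOR 1101 = 0101
  pos 2: 1011 XOR 1101 = 0110
  pos 3: 1100 XOR 1101 = 0001
  pos 6: 1101 XOR 1101 = 0000
  pos 10: 1010 XOR 1101 = 0111
  pos 11: 1110 XOR 1101 = 0011
Remainder = 011 (nonzero — an error is detected).

011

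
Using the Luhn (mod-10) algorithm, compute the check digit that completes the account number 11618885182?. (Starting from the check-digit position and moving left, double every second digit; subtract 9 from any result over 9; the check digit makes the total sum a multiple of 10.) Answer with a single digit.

Partial digits right→left: 2 8 1 5 8 8 8 1 6 1 1
Double every second digit counting from the check-digit position (so the 1st, 3rd, 5th, ... of the partial from the right).
  doubled (with −9 where >9): 4 2 7 7 3 2 → sum 25
  kept as-is: 8 5 8 1 1 → sum 23
Total = 25 + 23 = 48.
Check digit = (10 − (48 mod 10)) mod 10 = 2.

2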